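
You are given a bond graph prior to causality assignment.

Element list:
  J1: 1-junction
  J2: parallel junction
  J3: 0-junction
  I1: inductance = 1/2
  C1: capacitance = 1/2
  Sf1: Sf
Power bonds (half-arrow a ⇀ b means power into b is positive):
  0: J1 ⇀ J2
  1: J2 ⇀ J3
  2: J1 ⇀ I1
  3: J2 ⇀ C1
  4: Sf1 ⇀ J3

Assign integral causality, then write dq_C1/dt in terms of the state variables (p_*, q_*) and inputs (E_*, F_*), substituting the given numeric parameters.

β4 stroke at Sf1  (Sf1: flow source, stroke at near end)
β1 stroke at J3  (J3: last free bond brings effort in)
β2 stroke at I1  (prefer integral on I1)
β0 stroke at J1  (J1 flow already set via bond 2)
β3 stroke at J2  (only one effort-in slot at J2)

dq_C1/dt = F_Sf1 + 2*p_I1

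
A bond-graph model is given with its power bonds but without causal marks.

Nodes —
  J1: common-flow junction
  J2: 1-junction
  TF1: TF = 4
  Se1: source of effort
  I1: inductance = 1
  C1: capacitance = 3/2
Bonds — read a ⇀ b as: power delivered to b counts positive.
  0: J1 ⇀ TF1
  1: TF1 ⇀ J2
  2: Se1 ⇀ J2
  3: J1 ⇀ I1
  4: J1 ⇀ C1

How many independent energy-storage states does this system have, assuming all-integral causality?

b2 →J2  (Se1: effort source, stroke at far end)
b1 →TF1  (closing 1-jn rule on J2)
b0 →J1  (TF1 one-in-one-out from 1)
b3 →I1  (I1 outputs flow p/I1)
b4 →J1  (J1: bond 3 brought flow, rest push out)

2  (C1, I1 all integral)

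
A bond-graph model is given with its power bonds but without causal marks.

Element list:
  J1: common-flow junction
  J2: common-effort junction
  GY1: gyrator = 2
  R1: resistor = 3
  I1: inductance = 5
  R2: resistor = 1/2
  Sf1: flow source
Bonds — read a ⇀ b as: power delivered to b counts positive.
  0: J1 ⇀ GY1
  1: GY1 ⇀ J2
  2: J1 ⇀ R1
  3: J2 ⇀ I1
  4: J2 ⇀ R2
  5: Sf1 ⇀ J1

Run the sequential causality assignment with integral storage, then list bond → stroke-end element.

b5 stroke at Sf1  (Sf1: flow source, stroke at near end)
b0 stroke at J1  (1-jn J1 has f-setter on 5)
b2 stroke at J1  (J1: bond 5 brought flow, rest push out)
b1 stroke at J2  (GY GY1: same side as bond 0)
b3 stroke at I1  (J2 effort already set via bond 1)
b4 stroke at R2  (0-jn J2 has e-setter on 1)

#0 stroke at J1
#1 stroke at J2
#2 stroke at J1
#3 stroke at I1
#4 stroke at R2
#5 stroke at Sf1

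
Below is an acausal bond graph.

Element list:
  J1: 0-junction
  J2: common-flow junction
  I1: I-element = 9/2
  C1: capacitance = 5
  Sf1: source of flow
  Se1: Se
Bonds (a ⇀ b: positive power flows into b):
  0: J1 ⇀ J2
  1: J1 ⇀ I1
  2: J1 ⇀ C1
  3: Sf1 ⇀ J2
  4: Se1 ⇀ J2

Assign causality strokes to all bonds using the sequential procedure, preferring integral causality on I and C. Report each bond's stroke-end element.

b3 stroke→Sf1  (source Sf1 imposes f)
b4 stroke→J2  (source Se1 imposes e)
b0 stroke→J2  (common-f at J2 fixed by 3)
b1 stroke→I1  (I1 integral (f out))
b2 stroke→J1  (J1: last free bond brings effort in)

#0 →J2
#1 →I1
#2 →J1
#3 →Sf1
#4 →J2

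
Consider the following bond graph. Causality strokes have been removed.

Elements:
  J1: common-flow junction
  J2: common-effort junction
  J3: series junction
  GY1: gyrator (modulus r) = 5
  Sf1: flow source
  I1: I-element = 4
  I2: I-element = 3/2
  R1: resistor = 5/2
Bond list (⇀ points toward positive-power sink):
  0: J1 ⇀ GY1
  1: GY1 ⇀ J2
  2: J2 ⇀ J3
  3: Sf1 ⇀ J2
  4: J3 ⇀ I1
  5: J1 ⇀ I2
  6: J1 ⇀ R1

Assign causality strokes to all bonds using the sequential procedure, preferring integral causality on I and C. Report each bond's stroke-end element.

β3 stroke→Sf1  (Sf1 (Sf) sets flow on bond)
β4 stroke→I1  (prefer integral on I1)
β2 stroke→J3  (1-jn J3 has f-setter on 4)
β1 stroke→J2  (J2 needs exactly one e-in)
β0 stroke→J1  (GY1 both-in/both-out from 1)
β5 stroke→I2  (I2 integral (f out))
β6 stroke→J1  (common-f at J1 fixed by 5)

β0 stroke→J1
β1 stroke→J2
β2 stroke→J3
β3 stroke→Sf1
β4 stroke→I1
β5 stroke→I2
β6 stroke→J1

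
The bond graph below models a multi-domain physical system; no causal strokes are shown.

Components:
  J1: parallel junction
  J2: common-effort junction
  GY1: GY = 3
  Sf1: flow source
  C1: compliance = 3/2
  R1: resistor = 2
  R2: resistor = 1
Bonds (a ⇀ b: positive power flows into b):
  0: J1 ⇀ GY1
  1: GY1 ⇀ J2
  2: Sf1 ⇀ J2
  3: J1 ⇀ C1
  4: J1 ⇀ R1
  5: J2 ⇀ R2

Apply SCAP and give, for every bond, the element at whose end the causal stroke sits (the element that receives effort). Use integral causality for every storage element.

β2 →Sf1  (Sf1 fixes flow; stroke at Sf1)
β3 →J1  (C1: C, integral causality)
β0 →GY1  (common-e at J1 fixed by 3)
β4 →R1  (J1 effort already set via bond 3)
β1 →GY1  (GY GY1: same side as bond 0)
β5 →J2  (closing 0-jn rule on J2)

β0 stroke→GY1
β1 stroke→GY1
β2 stroke→Sf1
β3 stroke→J1
β4 stroke→R1
β5 stroke→J2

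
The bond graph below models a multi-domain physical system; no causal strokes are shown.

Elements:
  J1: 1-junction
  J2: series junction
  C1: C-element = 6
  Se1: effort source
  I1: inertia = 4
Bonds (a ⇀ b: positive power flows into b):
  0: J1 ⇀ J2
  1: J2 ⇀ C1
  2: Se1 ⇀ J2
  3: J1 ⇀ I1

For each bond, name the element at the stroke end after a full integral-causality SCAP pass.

#0 stroke at J1
#1 stroke at J2
#2 stroke at J2
#3 stroke at I1

bond 2 →J2  (Se1: effort source, stroke at far end)
bond 1 →J2  (C1 outputs effort q/C1)
bond 0 →J1  (J2 needs exactly one f-in)
bond 3 →I1  (closing 1-jn rule on J1)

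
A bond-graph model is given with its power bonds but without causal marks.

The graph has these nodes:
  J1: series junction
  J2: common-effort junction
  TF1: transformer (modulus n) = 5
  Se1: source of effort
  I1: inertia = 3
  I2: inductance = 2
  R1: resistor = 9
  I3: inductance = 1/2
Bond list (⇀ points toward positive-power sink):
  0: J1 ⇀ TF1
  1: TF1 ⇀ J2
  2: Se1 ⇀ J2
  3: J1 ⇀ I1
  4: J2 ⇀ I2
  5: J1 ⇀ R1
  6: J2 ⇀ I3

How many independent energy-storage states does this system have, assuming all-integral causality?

b2 →J2  (source Se1 imposes e)
b1 →TF1  (0-jn J2 has e-setter on 2)
b4 →I2  (J2: bond 2 brought effort, rest push out)
b6 →I3  (common-e at J2 fixed by 2)
b0 →J1  (TF TF1: opposite of bond 1)
b3 →I1  (I1 integral (f out))
b5 →J1  (1-jn J1 has f-setter on 3)

3  (I1, I2, I3 all integral)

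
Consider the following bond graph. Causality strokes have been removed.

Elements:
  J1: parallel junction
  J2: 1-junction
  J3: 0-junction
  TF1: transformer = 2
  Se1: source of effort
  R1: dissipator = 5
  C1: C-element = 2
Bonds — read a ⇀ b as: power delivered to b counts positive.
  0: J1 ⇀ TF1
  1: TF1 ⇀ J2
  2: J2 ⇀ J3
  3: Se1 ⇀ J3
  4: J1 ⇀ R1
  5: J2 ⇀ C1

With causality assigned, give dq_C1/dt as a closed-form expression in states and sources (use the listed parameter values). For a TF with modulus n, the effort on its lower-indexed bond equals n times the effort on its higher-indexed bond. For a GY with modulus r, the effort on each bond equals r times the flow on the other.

dq_C1/dt = -4*E_Se1/5 - 2*q_C1/5

b3 →J3  (Se1: effort source, stroke at far end)
b2 →J2  (0-jn J3 has e-setter on 3)
b5 →J2  (C1 integral (e out))
b1 →TF1  (only one flow-in slot at J2)
b0 →J1  (TF TF1: opposite of bond 1)
b4 →R1  (J1 effort already set via bond 0)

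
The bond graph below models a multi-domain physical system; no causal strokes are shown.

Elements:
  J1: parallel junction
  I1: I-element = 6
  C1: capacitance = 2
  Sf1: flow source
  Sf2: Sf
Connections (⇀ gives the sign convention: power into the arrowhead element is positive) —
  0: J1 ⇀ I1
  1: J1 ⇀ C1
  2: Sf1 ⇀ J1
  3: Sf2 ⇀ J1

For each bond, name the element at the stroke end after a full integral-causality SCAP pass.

β0 stroke→I1
β1 stroke→J1
β2 stroke→Sf1
β3 stroke→Sf2

bond 2 stroke→Sf1  (Sf1 (Sf) sets flow on bond)
bond 3 stroke→Sf2  (Sf2: flow source, stroke at near end)
bond 0 stroke→I1  (I1 outputs flow p/I1)
bond 1 stroke→J1  (J1 needs exactly one e-in)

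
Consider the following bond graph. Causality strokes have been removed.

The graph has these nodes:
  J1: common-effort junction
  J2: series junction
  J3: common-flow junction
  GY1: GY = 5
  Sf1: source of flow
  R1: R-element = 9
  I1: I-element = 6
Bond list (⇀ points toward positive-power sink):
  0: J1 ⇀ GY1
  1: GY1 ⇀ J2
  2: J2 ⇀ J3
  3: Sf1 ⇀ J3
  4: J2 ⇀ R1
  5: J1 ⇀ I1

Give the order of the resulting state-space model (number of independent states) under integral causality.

β3 stroke at Sf1  (Sf1 fixes flow; stroke at Sf1)
β2 stroke at J3  (1-jn J3 has f-setter on 3)
β1 stroke at J2  (common-f at J2 fixed by 2)
β4 stroke at J2  (common-f at J2 fixed by 2)
β0 stroke at J1  (GY GY1: same side as bond 1)
β5 stroke at I1  (J1 effort already set via bond 0)

1  (I1 all integral)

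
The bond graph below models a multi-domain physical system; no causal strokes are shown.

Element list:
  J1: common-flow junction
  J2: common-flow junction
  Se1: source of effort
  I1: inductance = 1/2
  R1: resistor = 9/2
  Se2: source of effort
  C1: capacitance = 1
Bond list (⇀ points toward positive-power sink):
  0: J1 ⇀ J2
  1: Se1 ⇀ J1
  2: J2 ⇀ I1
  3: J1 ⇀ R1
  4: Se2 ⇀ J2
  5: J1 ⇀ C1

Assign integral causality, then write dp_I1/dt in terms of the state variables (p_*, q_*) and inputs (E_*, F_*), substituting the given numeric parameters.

dp_I1/dt = E_Se1 + E_Se2 - 9*p_I1 - q_C1

β1 stroke at J1  (Se1 fixes effort; stroke away)
β4 stroke at J2  (Se2: effort source, stroke at far end)
β2 stroke at I1  (I1: I, integral causality)
β0 stroke at J2  (1-jn J2 has f-setter on 2)
β3 stroke at J1  (J1: bond 0 brought flow, rest push out)
β5 stroke at J1  (J1 flow already set via bond 0)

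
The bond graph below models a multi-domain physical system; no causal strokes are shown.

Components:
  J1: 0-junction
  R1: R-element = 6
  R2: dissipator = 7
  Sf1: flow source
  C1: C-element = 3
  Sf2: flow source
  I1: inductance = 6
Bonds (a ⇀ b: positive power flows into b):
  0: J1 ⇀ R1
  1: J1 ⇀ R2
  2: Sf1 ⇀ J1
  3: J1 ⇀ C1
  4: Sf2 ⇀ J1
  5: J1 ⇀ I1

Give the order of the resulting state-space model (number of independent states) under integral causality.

2  (C1, I1 all integral)

bond 2 |Sf1  (Sf1: flow source, stroke at near end)
bond 4 |Sf2  (source Sf2 imposes f)
bond 3 |J1  (C1 integral (e out))
bond 0 |R1  (J1 effort already set via bond 3)
bond 1 |R2  (J1 effort already set via bond 3)
bond 5 |I1  (common-e at J1 fixed by 3)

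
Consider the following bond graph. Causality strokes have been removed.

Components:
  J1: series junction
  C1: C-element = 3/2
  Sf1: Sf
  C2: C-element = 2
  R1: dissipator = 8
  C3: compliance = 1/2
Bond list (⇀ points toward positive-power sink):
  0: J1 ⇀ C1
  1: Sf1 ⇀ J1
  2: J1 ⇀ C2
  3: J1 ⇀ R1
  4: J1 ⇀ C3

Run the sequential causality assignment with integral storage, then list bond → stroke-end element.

bond 1 |Sf1  (Sf1 fixes flow; stroke at Sf1)
bond 0 |J1  (1-jn J1 has f-setter on 1)
bond 2 |J1  (common-f at J1 fixed by 1)
bond 3 |J1  (J1: bond 1 brought flow, rest push out)
bond 4 |J1  (J1 flow already set via bond 1)

#0 stroke at J1
#1 stroke at Sf1
#2 stroke at J1
#3 stroke at J1
#4 stroke at J1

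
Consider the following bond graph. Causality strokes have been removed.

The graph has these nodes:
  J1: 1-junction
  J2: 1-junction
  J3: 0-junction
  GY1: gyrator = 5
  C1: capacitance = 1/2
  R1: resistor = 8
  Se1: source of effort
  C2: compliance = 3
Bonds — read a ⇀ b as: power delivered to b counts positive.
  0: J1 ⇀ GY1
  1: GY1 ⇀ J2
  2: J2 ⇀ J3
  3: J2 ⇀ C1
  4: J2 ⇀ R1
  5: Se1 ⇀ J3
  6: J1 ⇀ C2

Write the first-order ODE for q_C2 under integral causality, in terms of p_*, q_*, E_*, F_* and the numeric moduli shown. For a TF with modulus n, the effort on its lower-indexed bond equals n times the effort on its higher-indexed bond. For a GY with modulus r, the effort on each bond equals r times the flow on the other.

dq_C2/dt = E_Se1/5 + 2*q_C1/5 - 8*q_C2/75

bond 5 →J3  (source Se1 imposes e)
bond 2 →J2  (common-e at J3 fixed by 5)
bond 3 →J2  (C1: C, integral causality)
bond 6 →J1  (C2 outputs effort q/C2)
bond 0 →GY1  (closing 1-jn rule on J1)
bond 1 →GY1  (GY1 both-in/both-out from 0)
bond 4 →J2  (common-f at J2 fixed by 1)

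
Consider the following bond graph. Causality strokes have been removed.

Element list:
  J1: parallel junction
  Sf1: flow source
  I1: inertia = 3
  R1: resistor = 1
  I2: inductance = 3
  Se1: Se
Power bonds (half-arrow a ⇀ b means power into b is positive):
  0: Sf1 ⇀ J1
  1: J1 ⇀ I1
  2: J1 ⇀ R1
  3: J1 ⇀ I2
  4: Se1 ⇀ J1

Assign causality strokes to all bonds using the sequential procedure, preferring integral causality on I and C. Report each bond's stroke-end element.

#0 stroke at Sf1  (Sf1 fixes flow; stroke at Sf1)
#4 stroke at J1  (Se1 (Se) sets effort on bond)
#1 stroke at I1  (J1: bond 4 brought effort, rest push out)
#2 stroke at R1  (J1 effort already set via bond 4)
#3 stroke at I2  (0-jn J1 has e-setter on 4)

β0 |Sf1
β1 |I1
β2 |R1
β3 |I2
β4 |J1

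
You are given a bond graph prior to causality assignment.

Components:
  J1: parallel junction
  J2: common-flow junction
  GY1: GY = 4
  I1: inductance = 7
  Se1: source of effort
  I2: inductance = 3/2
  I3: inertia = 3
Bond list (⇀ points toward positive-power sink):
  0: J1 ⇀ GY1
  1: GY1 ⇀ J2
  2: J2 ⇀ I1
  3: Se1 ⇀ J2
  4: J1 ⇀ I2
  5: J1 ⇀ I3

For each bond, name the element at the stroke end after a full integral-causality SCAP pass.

bond 3 →J2  (Se1 (Se) sets effort on bond)
bond 2 →I1  (I1 outputs flow p/I1)
bond 1 →J2  (J2: bond 2 brought flow, rest push out)
bond 0 →J1  (GY1 both-in/both-out from 1)
bond 4 →I2  (0-jn J1 has e-setter on 0)
bond 5 →I3  (J1 effort already set via bond 0)

b0 →J1
b1 →J2
b2 →I1
b3 →J2
b4 →I2
b5 →I3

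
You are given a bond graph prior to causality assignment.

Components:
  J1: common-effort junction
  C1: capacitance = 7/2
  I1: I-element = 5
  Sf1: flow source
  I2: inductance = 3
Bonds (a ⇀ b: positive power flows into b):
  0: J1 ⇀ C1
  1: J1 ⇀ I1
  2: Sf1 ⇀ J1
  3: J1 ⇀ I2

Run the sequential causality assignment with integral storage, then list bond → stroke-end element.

b2 |Sf1  (source Sf1 imposes f)
b0 |J1  (C1: C, integral causality)
b1 |I1  (0-jn J1 has e-setter on 0)
b3 |I2  (J1 effort already set via bond 0)

β0 stroke at J1
β1 stroke at I1
β2 stroke at Sf1
β3 stroke at I2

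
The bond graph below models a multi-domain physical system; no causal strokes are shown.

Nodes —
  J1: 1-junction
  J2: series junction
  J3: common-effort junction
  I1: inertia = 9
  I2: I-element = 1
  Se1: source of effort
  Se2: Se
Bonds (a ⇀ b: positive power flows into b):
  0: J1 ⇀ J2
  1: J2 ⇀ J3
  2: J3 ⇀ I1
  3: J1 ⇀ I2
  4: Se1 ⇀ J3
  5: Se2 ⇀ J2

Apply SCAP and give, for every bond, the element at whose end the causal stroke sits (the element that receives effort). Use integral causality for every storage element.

bond 0 →J1
bond 1 →J2
bond 2 →I1
bond 3 →I2
bond 4 →J3
bond 5 →J2

β4 |J3  (source Se1 imposes e)
β5 |J2  (Se2 fixes effort; stroke away)
β1 |J2  (J3 effort already set via bond 4)
β2 |I1  (J3: bond 4 brought effort, rest push out)
β0 |J1  (J2 needs exactly one f-in)
β3 |I2  (only one flow-in slot at J1)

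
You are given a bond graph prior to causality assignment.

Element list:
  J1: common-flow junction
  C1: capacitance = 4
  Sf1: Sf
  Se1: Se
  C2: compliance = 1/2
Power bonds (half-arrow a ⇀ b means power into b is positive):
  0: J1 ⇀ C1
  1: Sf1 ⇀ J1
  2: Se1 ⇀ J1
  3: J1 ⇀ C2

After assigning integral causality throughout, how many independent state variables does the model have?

bond 1 stroke→Sf1  (source Sf1 imposes f)
bond 2 stroke→J1  (Se1 (Se) sets effort on bond)
bond 0 stroke→J1  (J1: bond 1 brought flow, rest push out)
bond 3 stroke→J1  (1-jn J1 has f-setter on 1)

2  (C1, C2 all integral)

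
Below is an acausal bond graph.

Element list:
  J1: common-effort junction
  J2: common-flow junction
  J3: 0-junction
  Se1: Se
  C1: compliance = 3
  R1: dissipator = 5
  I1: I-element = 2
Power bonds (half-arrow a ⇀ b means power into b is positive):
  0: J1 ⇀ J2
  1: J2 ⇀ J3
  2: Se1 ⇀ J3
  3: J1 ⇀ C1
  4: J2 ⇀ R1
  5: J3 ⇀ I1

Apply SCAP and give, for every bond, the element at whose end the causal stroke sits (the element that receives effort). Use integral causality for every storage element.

#0 |J2
#1 |J2
#2 |J3
#3 |J1
#4 |R1
#5 |I1

bond 2 |J3  (Se1 (Se) sets effort on bond)
bond 1 |J2  (0-jn J3 has e-setter on 2)
bond 5 |I1  (0-jn J3 has e-setter on 2)
bond 3 |J1  (C1 integral (e out))
bond 0 |J2  (0-jn J1 has e-setter on 3)
bond 4 |R1  (closing 1-jn rule on J2)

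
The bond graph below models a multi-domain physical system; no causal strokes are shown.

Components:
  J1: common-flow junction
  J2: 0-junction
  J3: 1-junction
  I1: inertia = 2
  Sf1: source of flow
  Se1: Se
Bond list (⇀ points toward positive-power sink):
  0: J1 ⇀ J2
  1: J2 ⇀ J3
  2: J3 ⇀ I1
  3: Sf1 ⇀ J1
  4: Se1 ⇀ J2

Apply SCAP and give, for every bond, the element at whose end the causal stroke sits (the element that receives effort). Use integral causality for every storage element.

b0 →J1
b1 →J3
b2 →I1
b3 →Sf1
b4 →J2

b3 stroke at Sf1  (Sf1: flow source, stroke at near end)
b4 stroke at J2  (Se1: effort source, stroke at far end)
b0 stroke at J1  (J1 flow already set via bond 3)
b1 stroke at J3  (J2 effort already set via bond 4)
b2 stroke at I1  (closing 1-jn rule on J3)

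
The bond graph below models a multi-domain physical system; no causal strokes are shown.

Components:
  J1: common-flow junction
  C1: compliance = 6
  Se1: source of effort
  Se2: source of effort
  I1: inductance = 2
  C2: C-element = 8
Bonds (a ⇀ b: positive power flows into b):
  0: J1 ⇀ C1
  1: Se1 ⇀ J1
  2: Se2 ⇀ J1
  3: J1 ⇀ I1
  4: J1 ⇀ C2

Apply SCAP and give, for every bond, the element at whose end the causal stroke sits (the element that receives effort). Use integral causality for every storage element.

bond 0 |J1
bond 1 |J1
bond 2 |J1
bond 3 |I1
bond 4 |J1

β1 |J1  (Se1 fixes effort; stroke away)
β2 |J1  (source Se2 imposes e)
β0 |J1  (C1: C, integral causality)
β3 |I1  (I1 outputs flow p/I1)
β4 |J1  (common-f at J1 fixed by 3)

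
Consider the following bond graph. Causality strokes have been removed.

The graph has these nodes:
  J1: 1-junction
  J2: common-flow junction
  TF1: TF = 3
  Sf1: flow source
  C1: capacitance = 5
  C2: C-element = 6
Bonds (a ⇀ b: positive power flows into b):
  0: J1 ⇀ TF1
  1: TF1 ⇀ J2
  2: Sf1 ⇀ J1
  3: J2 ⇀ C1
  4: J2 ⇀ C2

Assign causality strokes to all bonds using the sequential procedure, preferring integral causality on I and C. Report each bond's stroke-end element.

bond 0 →J1
bond 1 →TF1
bond 2 →Sf1
bond 3 →J2
bond 4 →J2

β2 →Sf1  (Sf1: flow source, stroke at near end)
β0 →J1  (J1: bond 2 brought flow, rest push out)
β1 →TF1  (through TF1, causality passes straight; one stroke at TF1)
β3 →J2  (J2: bond 1 brought flow, rest push out)
β4 →J2  (1-jn J2 has f-setter on 1)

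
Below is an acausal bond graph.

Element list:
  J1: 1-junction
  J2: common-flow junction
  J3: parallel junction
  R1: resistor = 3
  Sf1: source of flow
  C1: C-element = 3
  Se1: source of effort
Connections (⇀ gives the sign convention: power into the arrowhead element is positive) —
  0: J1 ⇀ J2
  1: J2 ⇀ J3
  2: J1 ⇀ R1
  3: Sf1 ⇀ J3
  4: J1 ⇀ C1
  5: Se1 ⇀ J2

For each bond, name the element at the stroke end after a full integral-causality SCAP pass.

b0 stroke at J2
b1 stroke at J3
b2 stroke at J1
b3 stroke at Sf1
b4 stroke at J1
b5 stroke at J2

bond 3 →Sf1  (Sf1: flow source, stroke at near end)
bond 5 →J2  (source Se1 imposes e)
bond 1 →J3  (closing 0-jn rule on J3)
bond 0 →J2  (1-jn J2 has f-setter on 1)
bond 2 →J1  (J1 flow already set via bond 0)
bond 4 →J1  (1-jn J1 has f-setter on 0)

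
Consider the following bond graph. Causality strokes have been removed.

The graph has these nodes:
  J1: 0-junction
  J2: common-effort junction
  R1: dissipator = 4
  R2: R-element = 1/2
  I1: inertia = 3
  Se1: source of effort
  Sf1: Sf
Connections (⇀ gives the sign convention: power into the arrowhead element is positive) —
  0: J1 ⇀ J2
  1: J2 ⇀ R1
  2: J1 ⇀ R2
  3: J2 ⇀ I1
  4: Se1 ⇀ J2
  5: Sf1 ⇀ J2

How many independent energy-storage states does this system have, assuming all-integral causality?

b4 stroke→J2  (source Se1 imposes e)
b5 stroke→Sf1  (Sf1 (Sf) sets flow on bond)
b0 stroke→J1  (common-e at J2 fixed by 4)
b1 stroke→R1  (J2: bond 4 brought effort, rest push out)
b3 stroke→I1  (J2 effort already set via bond 4)
b2 stroke→R2  (0-jn J1 has e-setter on 0)

1  (I1 all integral)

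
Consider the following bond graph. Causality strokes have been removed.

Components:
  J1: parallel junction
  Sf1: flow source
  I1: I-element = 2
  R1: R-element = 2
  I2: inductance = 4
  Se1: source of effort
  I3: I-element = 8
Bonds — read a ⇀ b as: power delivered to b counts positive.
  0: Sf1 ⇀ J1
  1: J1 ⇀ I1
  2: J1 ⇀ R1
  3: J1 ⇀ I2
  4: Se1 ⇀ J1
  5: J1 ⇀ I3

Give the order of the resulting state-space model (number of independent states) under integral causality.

β0 →Sf1  (source Sf1 imposes f)
β4 →J1  (Se1 fixes effort; stroke away)
β1 →I1  (0-jn J1 has e-setter on 4)
β2 →R1  (J1 effort already set via bond 4)
β3 →I2  (J1 effort already set via bond 4)
β5 →I3  (J1: bond 4 brought effort, rest push out)

3  (I1, I2, I3 all integral)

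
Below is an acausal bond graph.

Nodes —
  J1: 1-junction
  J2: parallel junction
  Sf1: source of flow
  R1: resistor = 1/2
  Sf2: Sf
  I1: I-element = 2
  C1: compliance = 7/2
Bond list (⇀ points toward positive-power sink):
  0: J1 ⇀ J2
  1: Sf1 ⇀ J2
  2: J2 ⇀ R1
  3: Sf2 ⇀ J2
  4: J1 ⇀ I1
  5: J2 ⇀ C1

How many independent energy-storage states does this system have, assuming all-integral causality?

β1 →Sf1  (Sf1 fixes flow; stroke at Sf1)
β3 →Sf2  (Sf2 (Sf) sets flow on bond)
β4 →I1  (I1: I, integral causality)
β0 →J1  (J1: bond 4 brought flow, rest push out)
β5 →J2  (C1: C, integral causality)
β2 →R1  (0-jn J2 has e-setter on 5)

2  (C1, I1 all integral)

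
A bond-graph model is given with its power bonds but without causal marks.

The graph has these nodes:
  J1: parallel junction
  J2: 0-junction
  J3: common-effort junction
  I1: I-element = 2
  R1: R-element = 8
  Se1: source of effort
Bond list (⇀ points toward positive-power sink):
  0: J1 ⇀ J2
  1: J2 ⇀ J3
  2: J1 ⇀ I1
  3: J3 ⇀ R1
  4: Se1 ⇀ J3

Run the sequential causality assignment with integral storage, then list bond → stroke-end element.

β4 →J3  (Se1: effort source, stroke at far end)
β1 →J2  (J3 effort already set via bond 4)
β3 →R1  (0-jn J3 has e-setter on 4)
β0 →J1  (J2: bond 1 brought effort, rest push out)
β2 →I1  (J1: bond 0 brought effort, rest push out)

β0 stroke at J1
β1 stroke at J2
β2 stroke at I1
β3 stroke at R1
β4 stroke at J3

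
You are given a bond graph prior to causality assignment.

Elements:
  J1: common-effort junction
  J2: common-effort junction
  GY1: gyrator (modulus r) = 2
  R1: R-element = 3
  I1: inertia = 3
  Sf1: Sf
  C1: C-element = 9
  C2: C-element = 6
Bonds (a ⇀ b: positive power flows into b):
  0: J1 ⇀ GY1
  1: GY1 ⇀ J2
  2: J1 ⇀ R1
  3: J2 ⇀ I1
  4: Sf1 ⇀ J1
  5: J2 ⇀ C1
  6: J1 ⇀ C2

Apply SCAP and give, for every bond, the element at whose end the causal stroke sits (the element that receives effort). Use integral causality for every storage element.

β0 →GY1
β1 →GY1
β2 →R1
β3 →I1
β4 →Sf1
β5 →J2
β6 →J1

bond 4 stroke at Sf1  (Sf1: flow source, stroke at near end)
bond 3 stroke at I1  (prefer integral on I1)
bond 5 stroke at J2  (prefer integral on C1)
bond 1 stroke at GY1  (J2: bond 5 brought effort, rest push out)
bond 0 stroke at GY1  (GY GY1: same side as bond 1)
bond 6 stroke at J1  (C2 outputs effort q/C2)
bond 2 stroke at R1  (J1 effort already set via bond 6)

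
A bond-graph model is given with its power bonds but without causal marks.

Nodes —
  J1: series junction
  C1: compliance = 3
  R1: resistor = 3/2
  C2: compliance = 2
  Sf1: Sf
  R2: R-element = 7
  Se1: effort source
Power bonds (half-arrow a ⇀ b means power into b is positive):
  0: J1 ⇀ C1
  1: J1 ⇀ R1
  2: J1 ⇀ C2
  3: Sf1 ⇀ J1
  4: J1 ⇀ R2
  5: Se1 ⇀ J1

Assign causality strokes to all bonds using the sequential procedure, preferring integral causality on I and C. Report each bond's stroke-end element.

bond 0 stroke→J1
bond 1 stroke→J1
bond 2 stroke→J1
bond 3 stroke→Sf1
bond 4 stroke→J1
bond 5 stroke→J1

β3 |Sf1  (source Sf1 imposes f)
β5 |J1  (Se1: effort source, stroke at far end)
β0 |J1  (1-jn J1 has f-setter on 3)
β1 |J1  (common-f at J1 fixed by 3)
β2 |J1  (1-jn J1 has f-setter on 3)
β4 |J1  (J1 flow already set via bond 3)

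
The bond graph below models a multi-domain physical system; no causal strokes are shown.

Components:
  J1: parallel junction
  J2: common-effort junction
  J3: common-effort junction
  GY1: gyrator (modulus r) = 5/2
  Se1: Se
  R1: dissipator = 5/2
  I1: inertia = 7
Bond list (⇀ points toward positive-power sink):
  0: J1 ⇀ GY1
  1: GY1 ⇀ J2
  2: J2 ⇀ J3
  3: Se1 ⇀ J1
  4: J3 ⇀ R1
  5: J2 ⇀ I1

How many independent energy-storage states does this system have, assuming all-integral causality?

1  (I1 all integral)

bond 3 |J1  (source Se1 imposes e)
bond 0 |GY1  (0-jn J1 has e-setter on 3)
bond 1 |GY1  (GY1: gyrator matches bond 0)
bond 5 |I1  (I1 outputs flow p/I1)
bond 2 |J2  (closing 0-jn rule on J2)
bond 4 |J3  (closing 0-jn rule on J3)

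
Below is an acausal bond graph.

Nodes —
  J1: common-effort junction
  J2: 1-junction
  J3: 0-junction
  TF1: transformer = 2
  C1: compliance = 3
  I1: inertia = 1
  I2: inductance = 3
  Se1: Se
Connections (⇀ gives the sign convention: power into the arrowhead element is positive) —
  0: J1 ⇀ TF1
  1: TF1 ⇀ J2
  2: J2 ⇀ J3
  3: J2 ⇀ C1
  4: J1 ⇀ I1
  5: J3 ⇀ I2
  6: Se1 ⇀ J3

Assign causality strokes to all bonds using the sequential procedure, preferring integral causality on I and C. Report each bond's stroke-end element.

bond 0 stroke→J1
bond 1 stroke→TF1
bond 2 stroke→J2
bond 3 stroke→J2
bond 4 stroke→I1
bond 5 stroke→I2
bond 6 stroke→J3

b6 →J3  (Se1 (Se) sets effort on bond)
b2 →J2  (J3 effort already set via bond 6)
b5 →I2  (0-jn J3 has e-setter on 6)
b3 →J2  (C1 outputs effort q/C1)
b1 →TF1  (only one flow-in slot at J2)
b0 →J1  (TF1 one-in-one-out from 1)
b4 →I1  (J1 effort already set via bond 0)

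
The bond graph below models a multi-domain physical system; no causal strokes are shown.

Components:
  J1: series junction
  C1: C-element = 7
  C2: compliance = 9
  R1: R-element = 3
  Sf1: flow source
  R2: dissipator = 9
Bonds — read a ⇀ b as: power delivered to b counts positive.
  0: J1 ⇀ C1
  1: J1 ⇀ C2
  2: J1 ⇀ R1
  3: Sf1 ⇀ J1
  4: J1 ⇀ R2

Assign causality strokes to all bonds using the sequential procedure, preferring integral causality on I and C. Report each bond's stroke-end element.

#3 stroke→Sf1  (Sf1 (Sf) sets flow on bond)
#0 stroke→J1  (1-jn J1 has f-setter on 3)
#1 stroke→J1  (1-jn J1 has f-setter on 3)
#2 stroke→J1  (1-jn J1 has f-setter on 3)
#4 stroke→J1  (1-jn J1 has f-setter on 3)

bond 0 stroke→J1
bond 1 stroke→J1
bond 2 stroke→J1
bond 3 stroke→Sf1
bond 4 stroke→J1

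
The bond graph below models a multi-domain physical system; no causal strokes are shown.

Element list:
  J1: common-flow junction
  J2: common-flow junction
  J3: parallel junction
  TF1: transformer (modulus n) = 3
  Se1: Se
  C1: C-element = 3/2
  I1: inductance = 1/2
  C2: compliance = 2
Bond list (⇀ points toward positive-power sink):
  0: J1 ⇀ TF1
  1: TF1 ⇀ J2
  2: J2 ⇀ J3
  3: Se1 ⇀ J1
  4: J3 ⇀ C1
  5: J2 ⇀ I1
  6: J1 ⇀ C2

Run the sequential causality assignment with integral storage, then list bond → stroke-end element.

#3 stroke at J1  (Se1: effort source, stroke at far end)
#4 stroke at J3  (C1: C, integral causality)
#2 stroke at J2  (J3 effort already set via bond 4)
#5 stroke at I1  (I1 integral (f out))
#1 stroke at J2  (J2 flow already set via bond 5)
#0 stroke at TF1  (TF1: transformer flips bond 1)
#6 stroke at J1  (J1 flow already set via bond 0)

#0 →TF1
#1 →J2
#2 →J2
#3 →J1
#4 →J3
#5 →I1
#6 →J1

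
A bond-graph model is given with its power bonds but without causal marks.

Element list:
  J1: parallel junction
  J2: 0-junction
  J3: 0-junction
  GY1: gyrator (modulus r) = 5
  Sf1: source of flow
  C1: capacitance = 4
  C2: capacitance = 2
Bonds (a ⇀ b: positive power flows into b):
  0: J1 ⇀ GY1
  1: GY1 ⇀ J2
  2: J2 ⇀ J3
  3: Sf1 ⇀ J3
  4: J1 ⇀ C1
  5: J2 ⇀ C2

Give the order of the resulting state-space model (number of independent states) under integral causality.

2  (C1, C2 all integral)

β3 |Sf1  (Sf1: flow source, stroke at near end)
β2 |J3  (J3: last free bond brings effort in)
β4 |J1  (C1 outputs effort q/C1)
β0 |GY1  (J1: bond 4 brought effort, rest push out)
β1 |GY1  (GY GY1: same side as bond 0)
β5 |J2  (J2: last free bond brings effort in)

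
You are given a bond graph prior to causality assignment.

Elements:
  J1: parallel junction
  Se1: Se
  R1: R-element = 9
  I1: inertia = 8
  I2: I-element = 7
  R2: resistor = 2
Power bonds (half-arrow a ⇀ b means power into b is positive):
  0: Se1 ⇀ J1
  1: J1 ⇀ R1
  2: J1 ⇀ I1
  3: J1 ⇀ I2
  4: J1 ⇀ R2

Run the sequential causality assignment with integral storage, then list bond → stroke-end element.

bond 0 stroke→J1  (Se1 fixes effort; stroke away)
bond 1 stroke→R1  (J1: bond 0 brought effort, rest push out)
bond 2 stroke→I1  (J1 effort already set via bond 0)
bond 3 stroke→I2  (J1 effort already set via bond 0)
bond 4 stroke→R2  (J1 effort already set via bond 0)

b0 stroke→J1
b1 stroke→R1
b2 stroke→I1
b3 stroke→I2
b4 stroke→R2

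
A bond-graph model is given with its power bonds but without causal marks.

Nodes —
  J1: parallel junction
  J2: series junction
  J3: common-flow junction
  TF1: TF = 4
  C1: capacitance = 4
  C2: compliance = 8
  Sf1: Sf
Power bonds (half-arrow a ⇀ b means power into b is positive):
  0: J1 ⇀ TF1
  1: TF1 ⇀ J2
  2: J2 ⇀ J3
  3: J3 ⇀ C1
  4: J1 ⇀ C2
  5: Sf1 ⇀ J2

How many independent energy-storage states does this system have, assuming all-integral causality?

b5 stroke at Sf1  (Sf1 (Sf) sets flow on bond)
b1 stroke at J2  (J2: bond 5 brought flow, rest push out)
b2 stroke at J2  (J2: bond 5 brought flow, rest push out)
b3 stroke at J3  (J3 flow already set via bond 2)
b0 stroke at TF1  (TF1: transformer flips bond 1)
b4 stroke at J1  (closing 0-jn rule on J1)

2  (C1, C2 all integral)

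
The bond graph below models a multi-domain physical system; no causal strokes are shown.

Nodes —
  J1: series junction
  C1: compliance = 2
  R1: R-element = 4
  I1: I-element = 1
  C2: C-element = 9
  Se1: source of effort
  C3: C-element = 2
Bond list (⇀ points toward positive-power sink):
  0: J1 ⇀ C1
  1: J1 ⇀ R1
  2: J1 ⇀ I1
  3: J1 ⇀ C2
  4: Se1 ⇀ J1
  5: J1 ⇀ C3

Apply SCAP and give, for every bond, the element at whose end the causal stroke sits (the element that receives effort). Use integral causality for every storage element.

#4 stroke at J1  (Se1 fixes effort; stroke away)
#0 stroke at J1  (C1 integral (e out))
#2 stroke at I1  (I1: I, integral causality)
#1 stroke at J1  (J1: bond 2 brought flow, rest push out)
#3 stroke at J1  (1-jn J1 has f-setter on 2)
#5 stroke at J1  (1-jn J1 has f-setter on 2)

#0 |J1
#1 |J1
#2 |I1
#3 |J1
#4 |J1
#5 |J1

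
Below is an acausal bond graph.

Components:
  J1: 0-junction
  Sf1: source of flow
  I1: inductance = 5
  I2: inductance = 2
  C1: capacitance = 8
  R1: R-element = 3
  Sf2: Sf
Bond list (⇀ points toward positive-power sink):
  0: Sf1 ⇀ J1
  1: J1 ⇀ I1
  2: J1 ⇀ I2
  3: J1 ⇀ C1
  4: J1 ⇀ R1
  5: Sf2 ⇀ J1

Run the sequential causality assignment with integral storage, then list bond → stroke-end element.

#0 →Sf1
#1 →I1
#2 →I2
#3 →J1
#4 →R1
#5 →Sf2

bond 0 stroke→Sf1  (Sf1 fixes flow; stroke at Sf1)
bond 5 stroke→Sf2  (Sf2 fixes flow; stroke at Sf2)
bond 1 stroke→I1  (I1 outputs flow p/I1)
bond 2 stroke→I2  (I2: I, integral causality)
bond 3 stroke→J1  (C1 outputs effort q/C1)
bond 4 stroke→R1  (common-e at J1 fixed by 3)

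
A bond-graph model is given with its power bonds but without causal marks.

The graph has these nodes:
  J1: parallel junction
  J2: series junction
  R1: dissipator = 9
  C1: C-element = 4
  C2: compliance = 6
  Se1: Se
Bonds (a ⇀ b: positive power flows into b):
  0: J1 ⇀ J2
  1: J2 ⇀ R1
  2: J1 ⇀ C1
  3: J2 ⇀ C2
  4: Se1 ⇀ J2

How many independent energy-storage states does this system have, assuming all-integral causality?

2  (C1, C2 all integral)

bond 4 stroke→J2  (Se1: effort source, stroke at far end)
bond 2 stroke→J1  (prefer integral on C1)
bond 0 stroke→J2  (0-jn J1 has e-setter on 2)
bond 3 stroke→J2  (C2 integral (e out))
bond 1 stroke→R1  (J2 needs exactly one f-in)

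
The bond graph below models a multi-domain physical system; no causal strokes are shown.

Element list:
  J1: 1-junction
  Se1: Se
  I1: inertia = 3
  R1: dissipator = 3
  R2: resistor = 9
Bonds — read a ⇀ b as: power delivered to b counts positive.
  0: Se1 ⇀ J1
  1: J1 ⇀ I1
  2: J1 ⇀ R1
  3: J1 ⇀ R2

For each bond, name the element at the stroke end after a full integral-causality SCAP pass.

b0 →J1
b1 →I1
b2 →J1
b3 →J1

β0 →J1  (Se1 fixes effort; stroke away)
β1 →I1  (prefer integral on I1)
β2 →J1  (1-jn J1 has f-setter on 1)
β3 →J1  (1-jn J1 has f-setter on 1)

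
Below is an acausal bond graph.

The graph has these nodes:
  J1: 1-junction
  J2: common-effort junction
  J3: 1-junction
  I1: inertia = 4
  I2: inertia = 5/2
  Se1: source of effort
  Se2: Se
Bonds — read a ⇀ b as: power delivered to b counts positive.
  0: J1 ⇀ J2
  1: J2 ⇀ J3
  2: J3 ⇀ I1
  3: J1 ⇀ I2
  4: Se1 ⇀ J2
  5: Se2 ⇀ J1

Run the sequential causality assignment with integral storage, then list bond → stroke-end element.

#4 stroke→J2  (Se1 (Se) sets effort on bond)
#5 stroke→J1  (Se2 (Se) sets effort on bond)
#0 stroke→J1  (J2: bond 4 brought effort, rest push out)
#1 stroke→J3  (J2 effort already set via bond 4)
#2 stroke→I1  (J3: last free bond brings flow in)
#3 stroke→I2  (closing 1-jn rule on J1)

#0 stroke at J1
#1 stroke at J3
#2 stroke at I1
#3 stroke at I2
#4 stroke at J2
#5 stroke at J1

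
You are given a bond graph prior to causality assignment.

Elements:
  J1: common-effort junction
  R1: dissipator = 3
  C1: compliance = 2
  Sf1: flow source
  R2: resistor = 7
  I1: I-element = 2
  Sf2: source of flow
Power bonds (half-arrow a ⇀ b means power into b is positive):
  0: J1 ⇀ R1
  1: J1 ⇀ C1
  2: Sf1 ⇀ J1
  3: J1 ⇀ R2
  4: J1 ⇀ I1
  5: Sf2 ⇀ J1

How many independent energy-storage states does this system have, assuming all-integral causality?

b2 →Sf1  (Sf1: flow source, stroke at near end)
b5 →Sf2  (Sf2 fixes flow; stroke at Sf2)
b1 →J1  (prefer integral on C1)
b0 →R1  (common-e at J1 fixed by 1)
b3 →R2  (J1: bond 1 brought effort, rest push out)
b4 →I1  (0-jn J1 has e-setter on 1)

2  (C1, I1 all integral)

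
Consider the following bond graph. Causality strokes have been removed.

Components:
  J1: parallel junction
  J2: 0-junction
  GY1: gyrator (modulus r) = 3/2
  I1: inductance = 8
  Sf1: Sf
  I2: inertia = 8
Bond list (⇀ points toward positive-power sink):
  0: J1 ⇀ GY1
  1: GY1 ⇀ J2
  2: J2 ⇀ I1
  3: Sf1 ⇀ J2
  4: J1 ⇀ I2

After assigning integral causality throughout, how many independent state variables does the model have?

2  (I1, I2 all integral)

bond 3 stroke at Sf1  (source Sf1 imposes f)
bond 2 stroke at I1  (I1 outputs flow p/I1)
bond 1 stroke at J2  (J2: last free bond brings effort in)
bond 0 stroke at J1  (GY GY1: same side as bond 1)
bond 4 stroke at I2  (common-e at J1 fixed by 0)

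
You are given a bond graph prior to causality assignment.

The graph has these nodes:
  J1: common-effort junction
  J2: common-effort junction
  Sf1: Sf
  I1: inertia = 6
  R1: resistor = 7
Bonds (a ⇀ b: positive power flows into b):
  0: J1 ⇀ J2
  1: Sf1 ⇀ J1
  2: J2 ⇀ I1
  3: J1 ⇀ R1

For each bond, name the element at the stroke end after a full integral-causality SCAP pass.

b0 stroke→J2
b1 stroke→Sf1
b2 stroke→I1
b3 stroke→J1

β1 stroke→Sf1  (Sf1 (Sf) sets flow on bond)
β2 stroke→I1  (I1: I, integral causality)
β0 stroke→J2  (J2: last free bond brings effort in)
β3 stroke→J1  (closing 0-jn rule on J1)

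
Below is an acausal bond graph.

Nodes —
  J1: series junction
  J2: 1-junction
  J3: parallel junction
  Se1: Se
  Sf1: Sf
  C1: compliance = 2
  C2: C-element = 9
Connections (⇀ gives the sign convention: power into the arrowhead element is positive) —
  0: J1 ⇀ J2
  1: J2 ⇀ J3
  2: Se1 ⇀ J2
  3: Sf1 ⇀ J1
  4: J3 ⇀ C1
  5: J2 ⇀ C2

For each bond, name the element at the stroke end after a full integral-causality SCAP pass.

bond 2 stroke at J2  (Se1 (Se) sets effort on bond)
bond 3 stroke at Sf1  (Sf1 fixes flow; stroke at Sf1)
bond 0 stroke at J1  (common-f at J1 fixed by 3)
bond 1 stroke at J2  (1-jn J2 has f-setter on 0)
bond 5 stroke at J2  (common-f at J2 fixed by 0)
bond 4 stroke at J3  (only one effort-in slot at J3)

b0 →J1
b1 →J2
b2 →J2
b3 →Sf1
b4 →J3
b5 →J2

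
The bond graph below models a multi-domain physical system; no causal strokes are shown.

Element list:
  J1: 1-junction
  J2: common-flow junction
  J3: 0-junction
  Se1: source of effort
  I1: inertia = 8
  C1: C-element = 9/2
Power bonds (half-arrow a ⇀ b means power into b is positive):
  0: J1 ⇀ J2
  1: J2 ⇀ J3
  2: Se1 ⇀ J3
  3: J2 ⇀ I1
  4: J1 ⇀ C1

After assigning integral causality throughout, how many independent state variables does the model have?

2  (C1, I1 all integral)

β2 stroke at J3  (Se1 fixes effort; stroke away)
β1 stroke at J2  (common-e at J3 fixed by 2)
β3 stroke at I1  (I1 integral (f out))
β0 stroke at J2  (J2 flow already set via bond 3)
β4 stroke at J1  (J1 flow already set via bond 0)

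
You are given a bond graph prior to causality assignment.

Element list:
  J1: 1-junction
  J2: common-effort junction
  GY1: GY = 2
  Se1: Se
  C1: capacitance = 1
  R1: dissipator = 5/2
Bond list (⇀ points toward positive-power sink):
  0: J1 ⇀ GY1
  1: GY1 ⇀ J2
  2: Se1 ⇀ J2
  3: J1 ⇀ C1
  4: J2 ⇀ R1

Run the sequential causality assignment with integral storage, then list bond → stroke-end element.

bond 2 →J2  (Se1 fixes effort; stroke away)
bond 1 →GY1  (J2: bond 2 brought effort, rest push out)
bond 4 →R1  (J2 effort already set via bond 2)
bond 0 →GY1  (GY1: gyrator matches bond 1)
bond 3 →J1  (J1: bond 0 brought flow, rest push out)

bond 0 |GY1
bond 1 |GY1
bond 2 |J2
bond 3 |J1
bond 4 |R1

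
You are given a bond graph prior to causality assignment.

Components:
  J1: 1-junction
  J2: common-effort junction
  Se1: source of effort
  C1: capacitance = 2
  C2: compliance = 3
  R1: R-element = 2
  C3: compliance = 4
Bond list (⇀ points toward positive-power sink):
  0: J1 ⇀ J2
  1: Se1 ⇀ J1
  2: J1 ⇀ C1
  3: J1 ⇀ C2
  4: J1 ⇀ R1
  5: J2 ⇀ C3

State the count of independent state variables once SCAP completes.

3  (C1, C2, C3 all integral)

b1 |J1  (Se1 (Se) sets effort on bond)
b2 |J1  (C1 outputs effort q/C1)
b3 |J1  (C2 integral (e out))
b5 |J2  (C3 integral (e out))
b0 |J1  (common-e at J2 fixed by 5)
b4 |R1  (J1: last free bond brings flow in)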